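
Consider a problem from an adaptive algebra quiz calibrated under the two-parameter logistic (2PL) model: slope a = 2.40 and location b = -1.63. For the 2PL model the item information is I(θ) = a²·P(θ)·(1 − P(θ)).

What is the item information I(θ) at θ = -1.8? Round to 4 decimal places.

P = 1/(1+e^{0.4080}) = 0.3994
P(1−P) = 0.3994 × 0.6006 = 0.2399
I = a² × P(1−P) = 2.40² × 0.2399 = 1.38170

1.3817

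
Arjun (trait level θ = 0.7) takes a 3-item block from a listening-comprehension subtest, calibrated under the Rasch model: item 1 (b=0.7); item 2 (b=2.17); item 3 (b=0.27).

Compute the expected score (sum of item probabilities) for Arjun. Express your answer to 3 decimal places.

1.293

P(θ) = 1 / (1 + exp(−(θ − b)))
P_1 = 1/(1+e^{0.0000}) = 0.5000
P_2 = 1/(1+e^{1.4700}) = 0.1869
P_3 = 1/(1+e^{-0.4300}) = 0.6059
E[score] = 0.5000 + 0.1869 + 0.6059 = 1.2928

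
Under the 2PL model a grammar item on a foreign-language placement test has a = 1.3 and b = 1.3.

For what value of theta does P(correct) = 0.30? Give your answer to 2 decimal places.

P(theta) = 1 / (1 + exp(−a(theta − b)))
logit = ln(0.3000/0.7000) = -0.8473
theta = b + logit/(a) = 1.3 + (-0.8473)/1.3000 = 0.6482

0.65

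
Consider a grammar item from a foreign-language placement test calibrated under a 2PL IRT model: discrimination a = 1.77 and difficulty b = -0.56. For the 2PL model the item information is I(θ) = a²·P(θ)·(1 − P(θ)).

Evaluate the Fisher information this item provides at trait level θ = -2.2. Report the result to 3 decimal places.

0.154

P = 1/(1+e^{2.9028}) = 0.0520
P(1−P) = 0.0520 × 0.9480 = 0.0493
I = a² × P(1−P) = 1.77² × 0.0493 = 0.15448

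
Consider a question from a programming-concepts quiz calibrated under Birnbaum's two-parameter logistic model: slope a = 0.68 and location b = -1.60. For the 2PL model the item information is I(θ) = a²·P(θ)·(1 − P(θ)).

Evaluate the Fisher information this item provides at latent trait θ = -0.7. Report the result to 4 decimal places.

P = 1/(1+e^{-0.6120}) = 0.6484
P(1−P) = 0.6484 × 0.3516 = 0.2280
I = a² × P(1−P) = 0.68² × 0.2280 = 0.10542

0.1054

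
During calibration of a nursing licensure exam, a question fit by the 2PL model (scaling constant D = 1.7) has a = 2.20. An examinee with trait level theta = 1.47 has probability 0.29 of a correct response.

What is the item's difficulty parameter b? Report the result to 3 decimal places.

1.709

P(theta) = 1 / (1 + exp(−D·a(theta − b)))
logit(0.29) = ln(0.29/0.71) = -0.8954
b = theta − logit/(1.7·a) = 1.47 − (-0.8954)/3.7400 = 1.7094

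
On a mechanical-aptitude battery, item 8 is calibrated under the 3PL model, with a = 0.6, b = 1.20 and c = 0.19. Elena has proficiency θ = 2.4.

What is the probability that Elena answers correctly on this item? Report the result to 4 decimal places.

P(θ) = c + (1 − c) · 1 / (1 + exp(−a(θ − b)))
Exponent: 0.6 × (2.4 − 1.20) = 0.7200
1/(1 + e^{-0.7200}) = 0.6726
P = 0.19 + 0.81 × 0.6726 = 0.7348

0.7348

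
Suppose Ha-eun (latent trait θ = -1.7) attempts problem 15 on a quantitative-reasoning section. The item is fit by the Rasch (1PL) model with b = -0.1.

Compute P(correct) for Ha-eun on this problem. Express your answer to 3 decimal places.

P(θ) = 1 / (1 + exp(−(θ − b)))
Exponent: (-1.7 − (-0.1)) = -1.6000
1/(1 + e^{1.6000}) = 0.1680
P = 0.1680

0.168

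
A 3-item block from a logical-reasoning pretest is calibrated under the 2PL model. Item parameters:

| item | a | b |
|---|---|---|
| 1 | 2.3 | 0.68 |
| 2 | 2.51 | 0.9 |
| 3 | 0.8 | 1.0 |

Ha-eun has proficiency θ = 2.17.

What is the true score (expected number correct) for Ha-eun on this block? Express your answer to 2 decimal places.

P(θ) = 1 / (1 + exp(−a(θ − b)))
P_1 = 1/(1+e^{-3.4270}) = 0.9685
P_2 = 1/(1+e^{-3.1877}) = 0.9604
P_3 = 1/(1+e^{-0.9360}) = 0.7183
E[score] = 0.9685 + 0.9604 + 0.7183 = 2.6472

2.65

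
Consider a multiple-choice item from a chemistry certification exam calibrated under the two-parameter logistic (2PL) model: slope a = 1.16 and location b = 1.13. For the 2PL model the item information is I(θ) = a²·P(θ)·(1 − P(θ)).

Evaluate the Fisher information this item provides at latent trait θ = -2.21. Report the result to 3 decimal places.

0.027

P = 1/(1+e^{3.8744}) = 0.0203
P(1−P) = 0.0203 × 0.9797 = 0.0199
I = a² × P(1−P) = 1.16² × 0.0199 = 0.02682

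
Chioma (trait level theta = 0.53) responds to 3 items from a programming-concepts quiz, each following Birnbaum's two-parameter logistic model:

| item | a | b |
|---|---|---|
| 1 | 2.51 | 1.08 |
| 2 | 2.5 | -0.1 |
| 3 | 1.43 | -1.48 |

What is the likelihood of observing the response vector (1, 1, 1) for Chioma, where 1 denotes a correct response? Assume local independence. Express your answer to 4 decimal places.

0.1576

P(theta) = 1 / (1 + exp(−a(theta − b)))
P_1 = 1/(1+e^{1.3805}) = 0.2009
P_2 = 1/(1+e^{-1.5750}) = 0.8285
P_3 = 1/(1+e^{-2.8743}) = 0.9466
L = P_1 × P_2 × P_3 = 0.2009 × 0.8285 × 0.9466 = 0.15757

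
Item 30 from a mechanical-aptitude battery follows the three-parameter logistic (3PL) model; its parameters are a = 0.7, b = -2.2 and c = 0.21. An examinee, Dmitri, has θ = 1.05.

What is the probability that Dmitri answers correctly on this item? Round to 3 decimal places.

P(θ) = c + (1 − c) · 1 / (1 + exp(−a(θ − b)))
Exponent: 0.7 × (1.05 − (-2.2)) = 2.2750
1/(1 + e^{-2.2750}) = 0.9068
P = 0.21 + 0.79 × 0.9068 = 0.9264

0.926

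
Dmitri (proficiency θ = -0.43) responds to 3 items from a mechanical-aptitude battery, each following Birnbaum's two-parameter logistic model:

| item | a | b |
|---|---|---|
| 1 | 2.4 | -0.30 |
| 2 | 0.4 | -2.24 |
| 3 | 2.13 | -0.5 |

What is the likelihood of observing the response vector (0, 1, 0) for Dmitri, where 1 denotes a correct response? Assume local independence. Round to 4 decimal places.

0.1800

P(θ) = 1 / (1 + exp(−a(θ − b)))
P_1 = 1/(1+e^{0.3120}) = 0.4226
P_2 = 1/(1+e^{-0.7240}) = 0.6735
P_3 = 1/(1+e^{-0.1491}) = 0.5372
L = (1−P_1) × P_2 × (1−P_3) = 0.5774 × 0.6735 × 0.4628 = 0.17996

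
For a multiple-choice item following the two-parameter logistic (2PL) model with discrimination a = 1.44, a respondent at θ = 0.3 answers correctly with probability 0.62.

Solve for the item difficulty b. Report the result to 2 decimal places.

P(θ) = 1 / (1 + exp(−a(θ − b)))
logit(0.62) = ln(0.62/0.38) = 0.4895
b = θ − logit/(a) = 0.3 − 0.4895/1.4400 = -0.0400

-0.04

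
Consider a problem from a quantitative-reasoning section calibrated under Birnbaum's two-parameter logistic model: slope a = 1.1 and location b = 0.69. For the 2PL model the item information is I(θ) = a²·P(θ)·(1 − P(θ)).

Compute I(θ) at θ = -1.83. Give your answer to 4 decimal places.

P = 1/(1+e^{2.7720}) = 0.0589
P(1−P) = 0.0589 × 0.9411 = 0.0554
I = a² × P(1−P) = 1.1² × 0.0554 = 0.06702

0.0670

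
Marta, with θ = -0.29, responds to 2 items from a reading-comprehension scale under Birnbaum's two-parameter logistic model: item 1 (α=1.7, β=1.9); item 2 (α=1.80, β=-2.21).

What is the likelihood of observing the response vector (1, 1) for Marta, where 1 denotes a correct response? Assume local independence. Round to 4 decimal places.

P(θ) = 1 / (1 + exp(−α(θ − β)))
P_1 = 1/(1+e^{3.7230}) = 0.0236
P_2 = 1/(1+e^{-3.4560}) = 0.9694
L = P_1 × P_2 = 0.0236 × 0.9694 = 0.02287

0.0229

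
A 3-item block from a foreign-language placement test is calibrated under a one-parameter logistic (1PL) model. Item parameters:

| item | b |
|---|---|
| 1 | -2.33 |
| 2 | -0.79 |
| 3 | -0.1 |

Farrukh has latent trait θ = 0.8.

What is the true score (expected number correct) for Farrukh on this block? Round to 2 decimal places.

2.50

P(θ) = 1 / (1 + exp(−(θ − b)))
P_1 = 1/(1+e^{-3.1300}) = 0.9581
P_2 = 1/(1+e^{-1.5900}) = 0.8306
P_3 = 1/(1+e^{-0.9000}) = 0.7109
E[score] = 0.9581 + 0.8306 + 0.7109 = 2.4997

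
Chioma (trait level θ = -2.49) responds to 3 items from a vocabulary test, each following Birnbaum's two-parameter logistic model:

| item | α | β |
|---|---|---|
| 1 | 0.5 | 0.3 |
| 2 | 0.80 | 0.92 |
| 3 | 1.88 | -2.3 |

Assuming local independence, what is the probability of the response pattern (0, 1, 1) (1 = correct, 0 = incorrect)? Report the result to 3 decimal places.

P(θ) = 1 / (1 + exp(−α(θ − β)))
P_1 = 1/(1+e^{1.3950}) = 0.1986
P_2 = 1/(1+e^{2.7280}) = 0.0613
P_3 = 1/(1+e^{0.3572}) = 0.4116
L = (1−P_1) × P_2 × P_3 = 0.8014 × 0.0613 × 0.4116 = 0.02024

0.020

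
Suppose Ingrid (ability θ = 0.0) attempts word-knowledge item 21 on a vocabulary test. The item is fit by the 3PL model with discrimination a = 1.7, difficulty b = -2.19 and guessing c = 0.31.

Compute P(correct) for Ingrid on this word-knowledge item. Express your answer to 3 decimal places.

P(θ) = c + (1 − c) · 1 / (1 + exp(−a(θ − b)))
Exponent: 1.7 × (0.0 − (-2.19)) = 3.7230
1/(1 + e^{-3.7230}) = 0.9764
P = 0.31 + 0.69 × 0.9764 = 0.9837

0.984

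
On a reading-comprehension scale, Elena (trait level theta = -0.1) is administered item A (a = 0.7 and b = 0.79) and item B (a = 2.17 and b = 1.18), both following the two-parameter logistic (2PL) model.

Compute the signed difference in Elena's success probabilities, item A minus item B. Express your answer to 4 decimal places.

P(theta) = 1 / (1 + exp(−a(theta − b)))
P_A = 0.3491
P_B = 0.0585
P_A − P_B = 0.2906

0.2906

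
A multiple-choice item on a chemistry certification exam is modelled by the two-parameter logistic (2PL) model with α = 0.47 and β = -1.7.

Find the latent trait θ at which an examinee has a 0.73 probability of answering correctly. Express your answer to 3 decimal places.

0.416

P(θ) = 1 / (1 + exp(−α(θ − β)))
logit = ln(0.7300/0.2700) = 0.9946
θ = β + logit/(α) = -1.7 + 0.9946/0.4700 = 0.4162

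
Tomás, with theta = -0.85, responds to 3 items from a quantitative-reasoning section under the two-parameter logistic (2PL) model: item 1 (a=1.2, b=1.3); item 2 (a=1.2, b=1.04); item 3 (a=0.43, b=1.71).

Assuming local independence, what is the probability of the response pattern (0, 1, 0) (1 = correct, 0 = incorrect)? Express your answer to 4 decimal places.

P(theta) = 1 / (1 + exp(−a(theta − b)))
P_1 = 1/(1+e^{2.5800}) = 0.0704
P_2 = 1/(1+e^{2.2680}) = 0.0938
P_3 = 1/(1+e^{1.1008}) = 0.2496
L = (1−P_1) × P_2 × (1−P_3) = 0.9296 × 0.0938 × 0.7504 = 0.06544

0.0654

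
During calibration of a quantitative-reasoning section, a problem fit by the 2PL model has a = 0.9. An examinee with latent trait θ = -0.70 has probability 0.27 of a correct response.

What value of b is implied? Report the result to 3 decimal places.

P(θ) = 1 / (1 + exp(−a(θ − b)))
logit(0.27) = ln(0.27/0.73) = -0.9946
b = θ − logit/(a) = -0.70 − (-0.9946)/0.9000 = 0.4051

0.405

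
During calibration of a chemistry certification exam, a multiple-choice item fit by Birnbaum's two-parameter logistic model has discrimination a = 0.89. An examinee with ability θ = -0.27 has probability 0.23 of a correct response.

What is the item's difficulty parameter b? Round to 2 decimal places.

1.09

P(θ) = 1 / (1 + exp(−a(θ − b)))
logit(0.23) = ln(0.23/0.77) = -1.2083
b = θ − logit/(a) = -0.27 − (-1.2083)/0.8900 = 1.0877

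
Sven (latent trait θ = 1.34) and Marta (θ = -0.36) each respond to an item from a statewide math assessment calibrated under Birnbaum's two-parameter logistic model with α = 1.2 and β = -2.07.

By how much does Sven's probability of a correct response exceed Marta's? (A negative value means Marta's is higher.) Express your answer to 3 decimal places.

0.097

P(θ) = 1 / (1 + exp(−α(θ − β)))
P(Sven) = 0.9836  [exponent 4.0920]
P(Marta) = 0.8861  [exponent 2.0520]
Difference = 0.9836 − 0.8861 = 0.0974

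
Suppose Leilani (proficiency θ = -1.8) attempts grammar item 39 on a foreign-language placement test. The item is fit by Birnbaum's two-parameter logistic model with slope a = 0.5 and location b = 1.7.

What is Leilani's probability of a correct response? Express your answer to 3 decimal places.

0.148

P(θ) = 1 / (1 + exp(−a(θ − b)))
Exponent: 0.5 × (-1.8 − 1.7) = -1.7500
1/(1 + e^{1.7500}) = 0.1480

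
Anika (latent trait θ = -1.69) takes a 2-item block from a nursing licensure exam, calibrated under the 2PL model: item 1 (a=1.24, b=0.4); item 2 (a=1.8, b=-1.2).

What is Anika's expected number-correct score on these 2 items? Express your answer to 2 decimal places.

P(θ) = 1 / (1 + exp(−a(θ − b)))
P_1 = 1/(1+e^{2.5916}) = 0.0697
P_2 = 1/(1+e^{0.8820}) = 0.2928
E[score] = 0.0697 + 0.2928 = 0.3624

0.36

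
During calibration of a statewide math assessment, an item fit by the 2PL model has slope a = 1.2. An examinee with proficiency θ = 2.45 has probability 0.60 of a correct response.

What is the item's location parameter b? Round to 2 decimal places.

2.11

P(θ) = 1 / (1 + exp(−a(θ − b)))
logit(0.60) = ln(0.60/0.40) = 0.4055
b = θ − logit/(a) = 2.45 − 0.4055/1.2000 = 2.1121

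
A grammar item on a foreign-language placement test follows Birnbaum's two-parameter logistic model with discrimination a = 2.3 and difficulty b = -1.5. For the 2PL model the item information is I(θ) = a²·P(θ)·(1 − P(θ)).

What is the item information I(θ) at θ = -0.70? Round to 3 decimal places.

0.626

P = 1/(1+e^{-1.8400}) = 0.8629
P(1−P) = 0.8629 × 0.1371 = 0.1183
I = a² × P(1−P) = 2.3² × 0.1183 = 0.62564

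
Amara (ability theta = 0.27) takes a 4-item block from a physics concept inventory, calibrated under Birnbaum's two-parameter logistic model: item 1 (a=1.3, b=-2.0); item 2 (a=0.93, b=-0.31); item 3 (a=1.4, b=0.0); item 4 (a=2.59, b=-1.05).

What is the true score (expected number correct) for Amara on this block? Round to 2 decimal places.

P(theta) = 1 / (1 + exp(−a(theta − b)))
P_1 = 1/(1+e^{-2.9510}) = 0.9503
P_2 = 1/(1+e^{-0.5394}) = 0.6317
P_3 = 1/(1+e^{-0.3780}) = 0.5934
P_4 = 1/(1+e^{-3.4188}) = 0.9683
E[score] = 0.9503 + 0.6317 + 0.5934 + 0.9683 = 3.1437

3.14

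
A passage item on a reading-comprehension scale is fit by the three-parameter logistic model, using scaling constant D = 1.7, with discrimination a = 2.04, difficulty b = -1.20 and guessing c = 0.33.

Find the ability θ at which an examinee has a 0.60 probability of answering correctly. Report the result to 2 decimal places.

-1.31

P(θ) = c + (1 − c) · 1 / (1 + exp(−D·a(θ − b)))
Remove guessing floor: (0.60 − 0.33)/(1 − 0.33) = 0.4030
logit = ln(0.4030/0.5970) = -0.3930
θ = b + logit/(1.7·a) = -1.20 + (-0.3930)/3.4680 = -1.3133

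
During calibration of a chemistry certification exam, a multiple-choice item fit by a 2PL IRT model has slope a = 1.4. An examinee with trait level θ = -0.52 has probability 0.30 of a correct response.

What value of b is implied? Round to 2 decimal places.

P(θ) = 1 / (1 + exp(−a(θ − b)))
logit(0.30) = ln(0.30/0.70) = -0.8473
b = θ − logit/(a) = -0.52 − (-0.8473)/1.4000 = 0.0852

0.09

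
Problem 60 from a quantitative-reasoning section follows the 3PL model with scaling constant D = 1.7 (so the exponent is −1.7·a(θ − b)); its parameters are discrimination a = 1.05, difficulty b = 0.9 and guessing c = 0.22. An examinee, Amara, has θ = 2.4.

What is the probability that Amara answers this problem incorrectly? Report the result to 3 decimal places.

P(θ) = c + (1 − c) · 1 / (1 + exp(−D·a(θ − b)))
Exponent: 1.7 × 1.05 × (2.4 − 0.9) = 2.6775
1/(1 + e^{-2.6775}) = 0.9357
P = 0.22 + 0.78 × 0.9357 = 0.9498
P(incorrect) = 1 − 0.9498 = 0.0502

0.050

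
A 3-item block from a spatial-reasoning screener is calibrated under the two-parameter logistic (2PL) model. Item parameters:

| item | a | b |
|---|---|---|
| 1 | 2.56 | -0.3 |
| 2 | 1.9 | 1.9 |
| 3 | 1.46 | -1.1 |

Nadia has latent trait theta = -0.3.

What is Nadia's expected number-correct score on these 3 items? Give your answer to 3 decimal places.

1.278

P(theta) = 1 / (1 + exp(−a(theta − b)))
P_1 = 1/(1+e^{0.0000}) = 0.5000
P_2 = 1/(1+e^{4.1800}) = 0.0151
P_3 = 1/(1+e^{-1.1680}) = 0.7628
E[score] = 0.5000 + 0.0151 + 0.7628 = 1.2779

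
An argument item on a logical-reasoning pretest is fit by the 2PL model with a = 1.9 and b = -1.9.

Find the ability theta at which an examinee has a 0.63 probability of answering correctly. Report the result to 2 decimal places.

-1.62

P(theta) = 1 / (1 + exp(−a(theta − b)))
logit = ln(0.6300/0.3700) = 0.5322
theta = b + logit/(a) = -1.9 + 0.5322/1.9000 = -1.6199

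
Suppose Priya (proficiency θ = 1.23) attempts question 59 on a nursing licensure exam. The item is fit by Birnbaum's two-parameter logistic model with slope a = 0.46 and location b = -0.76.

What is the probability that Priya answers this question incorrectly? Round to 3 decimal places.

0.286

P(θ) = 1 / (1 + exp(−a(θ − b)))
Exponent: 0.46 × (1.23 − (-0.76)) = 0.9154
1/(1 + e^{-0.9154}) = 0.7141
P(incorrect) = 1 − 0.7141 = 0.2859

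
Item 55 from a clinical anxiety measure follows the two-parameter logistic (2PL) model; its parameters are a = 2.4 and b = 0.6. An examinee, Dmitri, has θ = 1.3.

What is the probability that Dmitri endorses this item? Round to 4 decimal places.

0.8429

P(θ) = 1 / (1 + exp(−a(θ − b)))
Exponent: 2.4 × (1.3 − 0.6) = 1.6800
1/(1 + e^{-1.6800}) = 0.8429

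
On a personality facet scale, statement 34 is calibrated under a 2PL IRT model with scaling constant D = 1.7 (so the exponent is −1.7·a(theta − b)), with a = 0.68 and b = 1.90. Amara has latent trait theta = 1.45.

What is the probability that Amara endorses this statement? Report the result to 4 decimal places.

P(theta) = 1 / (1 + exp(−D·a(theta − b)))
Exponent: 1.7 × 0.68 × (1.45 − 1.90) = -0.5202
1/(1 + e^{0.5202}) = 0.3728
P = 0.3728

0.3728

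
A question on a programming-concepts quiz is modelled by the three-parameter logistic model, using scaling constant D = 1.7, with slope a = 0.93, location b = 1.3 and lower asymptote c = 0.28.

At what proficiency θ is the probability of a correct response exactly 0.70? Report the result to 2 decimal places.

1.51

P(θ) = c + (1 − c) · 1 / (1 + exp(−D·a(θ − b)))
Remove guessing floor: (0.70 − 0.28)/(1 − 0.28) = 0.5833
logit = ln(0.5833/0.4167) = 0.3365
θ = b + logit/(1.7·a) = 1.3 + 0.3365/1.5810 = 1.5128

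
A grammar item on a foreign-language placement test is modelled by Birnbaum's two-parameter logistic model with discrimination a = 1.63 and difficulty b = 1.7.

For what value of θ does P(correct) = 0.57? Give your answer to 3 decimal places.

P(θ) = 1 / (1 + exp(−a(θ − b)))
logit = ln(0.5700/0.4300) = 0.2819
θ = b + logit/(a) = 1.7 + 0.2819/1.6300 = 1.8729

1.873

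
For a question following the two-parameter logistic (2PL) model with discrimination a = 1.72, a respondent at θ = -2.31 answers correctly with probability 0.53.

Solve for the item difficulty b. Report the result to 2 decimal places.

-2.38

P(θ) = 1 / (1 + exp(−a(θ − b)))
logit(0.53) = ln(0.53/0.47) = 0.1201
b = θ − logit/(a) = -2.31 − 0.1201/1.7200 = -2.3799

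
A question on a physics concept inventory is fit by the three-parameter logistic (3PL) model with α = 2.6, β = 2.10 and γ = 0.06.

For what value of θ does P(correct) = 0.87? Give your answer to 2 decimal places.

2.80

P(θ) = γ + (1 − γ) · 1 / (1 + exp(−α(θ − β)))
Remove guessing floor: (0.87 − 0.06)/(1 − 0.06) = 0.8617
logit = ln(0.8617/0.1383) = 1.8295
θ = β + logit/(α) = 2.10 + 1.8295/2.6000 = 2.8037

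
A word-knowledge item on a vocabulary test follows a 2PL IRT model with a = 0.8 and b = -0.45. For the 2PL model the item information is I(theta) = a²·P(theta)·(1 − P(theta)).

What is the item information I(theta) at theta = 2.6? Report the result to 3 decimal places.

0.047

P = 1/(1+e^{-2.4400}) = 0.9198
P(1−P) = 0.9198 × 0.0802 = 0.0737
I = a² × P(1−P) = 0.8² × 0.0737 = 0.04720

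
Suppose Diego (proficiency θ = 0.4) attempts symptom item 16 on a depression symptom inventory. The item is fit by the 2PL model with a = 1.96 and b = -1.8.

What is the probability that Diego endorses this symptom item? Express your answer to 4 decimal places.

P(θ) = 1 / (1 + exp(−a(θ − b)))
Exponent: 1.96 × (0.4 − (-1.8)) = 4.3120
1/(1 + e^{-4.3120}) = 0.9868

0.9868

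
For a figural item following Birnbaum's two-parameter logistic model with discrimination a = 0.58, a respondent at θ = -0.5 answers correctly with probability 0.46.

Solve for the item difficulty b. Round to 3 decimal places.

-0.224

P(θ) = 1 / (1 + exp(−a(θ − b)))
logit(0.46) = ln(0.46/0.54) = -0.1603
b = θ − logit/(a) = -0.5 − (-0.1603)/0.5800 = -0.2235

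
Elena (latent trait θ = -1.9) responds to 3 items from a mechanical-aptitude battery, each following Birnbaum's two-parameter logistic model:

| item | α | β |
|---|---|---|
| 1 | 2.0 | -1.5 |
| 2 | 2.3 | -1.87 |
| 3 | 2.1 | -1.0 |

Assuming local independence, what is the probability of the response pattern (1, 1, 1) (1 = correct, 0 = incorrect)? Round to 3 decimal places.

0.020

P(θ) = 1 / (1 + exp(−α(θ − β)))
P_1 = 1/(1+e^{0.8000}) = 0.3100
P_2 = 1/(1+e^{0.0690}) = 0.4828
P_3 = 1/(1+e^{1.8900}) = 0.1312
L = P_1 × P_2 × P_3 = 0.3100 × 0.4828 × 0.1312 = 0.01964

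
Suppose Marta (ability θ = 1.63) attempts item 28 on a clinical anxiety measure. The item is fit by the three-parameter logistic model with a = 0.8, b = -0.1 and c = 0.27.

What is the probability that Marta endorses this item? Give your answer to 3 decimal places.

0.854

P(θ) = c + (1 − c) · 1 / (1 + exp(−a(θ − b)))
Exponent: 0.8 × (1.63 − (-0.1)) = 1.3840
1/(1 + e^{-1.3840}) = 0.7996
P = 0.27 + 0.73 × 0.7996 = 0.8537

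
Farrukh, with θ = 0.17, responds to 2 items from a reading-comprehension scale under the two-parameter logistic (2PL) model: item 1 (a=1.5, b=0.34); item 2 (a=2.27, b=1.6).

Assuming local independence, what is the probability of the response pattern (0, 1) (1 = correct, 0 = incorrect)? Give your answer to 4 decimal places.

0.0211

P(θ) = 1 / (1 + exp(−a(θ − b)))
P_1 = 1/(1+e^{0.2550}) = 0.4366
P_2 = 1/(1+e^{3.2461}) = 0.0375
L = (1−P_1) × P_2 = 0.5634 × 0.0375 = 0.02111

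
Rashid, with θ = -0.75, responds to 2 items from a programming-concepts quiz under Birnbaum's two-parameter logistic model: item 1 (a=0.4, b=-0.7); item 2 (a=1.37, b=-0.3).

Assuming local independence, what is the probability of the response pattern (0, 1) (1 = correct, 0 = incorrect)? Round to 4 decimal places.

0.1770

P(θ) = 1 / (1 + exp(−a(θ − b)))
P_1 = 1/(1+e^{0.0200}) = 0.4950
P_2 = 1/(1+e^{0.6165}) = 0.3506
L = (1−P_1) × P_2 = 0.5050 × 0.3506 = 0.17704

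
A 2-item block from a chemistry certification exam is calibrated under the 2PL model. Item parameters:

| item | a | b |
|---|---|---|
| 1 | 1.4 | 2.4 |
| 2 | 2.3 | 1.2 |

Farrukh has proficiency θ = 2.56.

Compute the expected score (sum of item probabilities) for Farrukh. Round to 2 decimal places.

P(θ) = 1 / (1 + exp(−a(θ − b)))
P_1 = 1/(1+e^{-0.2240}) = 0.5558
P_2 = 1/(1+e^{-3.1280}) = 0.9580
E[score] = 0.5558 + 0.9580 = 1.5138

1.51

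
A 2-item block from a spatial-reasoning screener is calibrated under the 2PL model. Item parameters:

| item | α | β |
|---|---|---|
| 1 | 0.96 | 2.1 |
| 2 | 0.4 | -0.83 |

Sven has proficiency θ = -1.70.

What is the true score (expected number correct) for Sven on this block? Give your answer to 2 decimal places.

P(θ) = 1 / (1 + exp(−α(θ − β)))
P_1 = 1/(1+e^{3.6480}) = 0.0254
P_2 = 1/(1+e^{0.3480}) = 0.4139
E[score] = 0.0254 + 0.4139 = 0.4392

0.44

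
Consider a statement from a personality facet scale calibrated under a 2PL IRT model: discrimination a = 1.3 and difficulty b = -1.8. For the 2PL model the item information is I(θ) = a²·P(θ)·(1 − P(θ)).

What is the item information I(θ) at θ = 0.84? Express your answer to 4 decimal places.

0.0513

P = 1/(1+e^{-3.4320}) = 0.9687
P(1−P) = 0.9687 × 0.0313 = 0.0303
I = a² × P(1−P) = 1.3² × 0.0303 = 0.05126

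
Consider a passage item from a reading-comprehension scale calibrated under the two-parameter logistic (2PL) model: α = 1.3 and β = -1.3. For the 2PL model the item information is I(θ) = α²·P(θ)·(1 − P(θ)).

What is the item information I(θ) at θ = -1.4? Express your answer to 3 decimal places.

0.421

P = 1/(1+e^{0.1300}) = 0.4675
P(1−P) = 0.4675 × 0.5325 = 0.2489
I = α² × P(1−P) = 1.3² × 0.2489 = 0.42072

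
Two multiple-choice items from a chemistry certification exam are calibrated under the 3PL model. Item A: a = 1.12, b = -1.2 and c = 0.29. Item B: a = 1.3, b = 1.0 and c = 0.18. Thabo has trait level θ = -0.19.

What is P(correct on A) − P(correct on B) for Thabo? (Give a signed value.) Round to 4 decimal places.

0.5029

P(θ) = c + (1 − c) · 1 / (1 + exp(−a(θ − b)))
P_A = 0.8268
P_B = 0.3239
P_A − P_B = 0.5029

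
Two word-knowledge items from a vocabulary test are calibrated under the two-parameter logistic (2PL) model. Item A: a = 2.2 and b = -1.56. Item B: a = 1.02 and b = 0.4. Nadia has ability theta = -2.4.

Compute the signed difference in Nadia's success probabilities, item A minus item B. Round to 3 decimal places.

0.082

P(theta) = 1 / (1 + exp(−a(theta − b)))
P_A = 0.1361
P_B = 0.0544
P_A − P_B = 0.0817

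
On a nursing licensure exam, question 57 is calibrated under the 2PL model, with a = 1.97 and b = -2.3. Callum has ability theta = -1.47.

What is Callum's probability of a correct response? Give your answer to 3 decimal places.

P(theta) = 1 / (1 + exp(−a(theta − b)))
Exponent: 1.97 × (-1.47 − (-2.3)) = 1.6351
1/(1 + e^{-1.6351}) = 0.8369

0.837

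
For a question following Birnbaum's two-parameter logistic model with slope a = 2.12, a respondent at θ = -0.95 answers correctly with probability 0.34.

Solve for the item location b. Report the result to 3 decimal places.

P(θ) = 1 / (1 + exp(−a(θ − b)))
logit(0.34) = ln(0.34/0.66) = -0.6633
b = θ − logit/(a) = -0.95 − (-0.6633)/2.1200 = -0.6371

-0.637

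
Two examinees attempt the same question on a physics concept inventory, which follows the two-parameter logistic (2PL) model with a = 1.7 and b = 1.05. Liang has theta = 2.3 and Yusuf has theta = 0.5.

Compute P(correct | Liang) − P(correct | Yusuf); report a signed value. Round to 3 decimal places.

0.611

P(theta) = 1 / (1 + exp(−a(theta − b)))
P(Liang) = 0.8933  [exponent 2.1250]
P(Yusuf) = 0.2819  [exponent -0.9350]
Difference = 0.8933 − 0.2819 = 0.6114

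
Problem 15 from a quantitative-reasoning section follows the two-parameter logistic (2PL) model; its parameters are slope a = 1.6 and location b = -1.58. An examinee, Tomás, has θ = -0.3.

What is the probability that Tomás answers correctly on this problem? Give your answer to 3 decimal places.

P(θ) = 1 / (1 + exp(−a(θ − b)))
Exponent: 1.6 × (-0.3 − (-1.58)) = 2.0480
1/(1 + e^{-2.0480}) = 0.8857

0.886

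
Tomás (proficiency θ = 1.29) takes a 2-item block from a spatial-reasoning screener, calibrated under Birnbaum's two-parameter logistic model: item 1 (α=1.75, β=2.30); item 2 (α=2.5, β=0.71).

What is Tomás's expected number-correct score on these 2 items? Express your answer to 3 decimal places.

P(θ) = 1 / (1 + exp(−α(θ − β)))
P_1 = 1/(1+e^{1.7675}) = 0.1459
P_2 = 1/(1+e^{-1.4500}) = 0.8100
E[score] = 0.1459 + 0.8100 = 0.9559

0.956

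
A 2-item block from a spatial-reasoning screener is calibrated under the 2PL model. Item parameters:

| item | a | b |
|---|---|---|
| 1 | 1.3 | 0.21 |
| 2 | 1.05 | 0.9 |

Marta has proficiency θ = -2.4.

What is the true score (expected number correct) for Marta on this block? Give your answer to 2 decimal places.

0.06

P(θ) = 1 / (1 + exp(−a(θ − b)))
P_1 = 1/(1+e^{3.3930}) = 0.0325
P_2 = 1/(1+e^{3.4650}) = 0.0303
E[score] = 0.0325 + 0.0303 = 0.0628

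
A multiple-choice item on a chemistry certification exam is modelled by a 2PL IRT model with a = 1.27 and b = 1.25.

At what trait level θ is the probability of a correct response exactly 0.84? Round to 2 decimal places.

2.56

P(θ) = 1 / (1 + exp(−a(θ − b)))
logit = ln(0.8400/0.1600) = 1.6582
θ = b + logit/(a) = 1.25 + 1.6582/1.2700 = 2.5557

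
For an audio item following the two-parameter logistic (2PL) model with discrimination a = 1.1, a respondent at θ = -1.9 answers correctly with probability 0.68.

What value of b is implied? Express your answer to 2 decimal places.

-2.59

P(θ) = 1 / (1 + exp(−a(θ − b)))
logit(0.68) = ln(0.68/0.32) = 0.7538
b = θ − logit/(a) = -1.9 − 0.7538/1.1000 = -2.5852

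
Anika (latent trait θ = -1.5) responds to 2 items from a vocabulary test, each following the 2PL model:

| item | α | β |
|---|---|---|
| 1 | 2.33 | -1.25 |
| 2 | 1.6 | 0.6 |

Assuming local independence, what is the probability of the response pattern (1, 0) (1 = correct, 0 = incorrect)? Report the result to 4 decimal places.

P(θ) = 1 / (1 + exp(−α(θ − β)))
P_1 = 1/(1+e^{0.5825}) = 0.3584
P_2 = 1/(1+e^{3.3600}) = 0.0336
L = P_1 × (1−P_2) = 0.3584 × 0.9664 = 0.34633

0.3463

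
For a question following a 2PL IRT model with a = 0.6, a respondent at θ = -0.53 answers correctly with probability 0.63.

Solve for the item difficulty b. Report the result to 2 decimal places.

-1.42

P(θ) = 1 / (1 + exp(−a(θ − b)))
logit(0.63) = ln(0.63/0.37) = 0.5322
b = θ − logit/(a) = -0.53 − 0.5322/0.6000 = -1.4170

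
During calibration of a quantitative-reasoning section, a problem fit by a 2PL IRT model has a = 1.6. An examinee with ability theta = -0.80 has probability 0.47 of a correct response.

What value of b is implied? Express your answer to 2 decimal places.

P(theta) = 1 / (1 + exp(−a(theta − b)))
logit(0.47) = ln(0.47/0.53) = -0.1201
b = theta − logit/(a) = -0.80 − (-0.1201)/1.6000 = -0.7249

-0.72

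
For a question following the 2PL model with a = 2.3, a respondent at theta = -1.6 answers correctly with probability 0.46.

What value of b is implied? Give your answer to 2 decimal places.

P(theta) = 1 / (1 + exp(−a(theta − b)))
logit(0.46) = ln(0.46/0.54) = -0.1603
b = theta − logit/(a) = -1.6 − (-0.1603)/2.3000 = -1.5303

-1.53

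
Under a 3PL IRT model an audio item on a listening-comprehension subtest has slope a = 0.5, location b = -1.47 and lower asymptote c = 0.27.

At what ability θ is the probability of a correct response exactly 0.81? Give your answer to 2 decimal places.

P(θ) = c + (1 − c) · 1 / (1 + exp(−a(θ − b)))
Remove guessing floor: (0.81 − 0.27)/(1 − 0.27) = 0.7397
logit = ln(0.7397/0.2603) = 1.0445
θ = b + logit/(a) = -1.47 + 1.0445/0.5000 = 0.6191

0.62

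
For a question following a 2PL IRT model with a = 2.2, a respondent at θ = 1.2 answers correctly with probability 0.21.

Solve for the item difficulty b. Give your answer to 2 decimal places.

1.80

P(θ) = 1 / (1 + exp(−a(θ − b)))
logit(0.21) = ln(0.21/0.79) = -1.3249
b = θ − logit/(a) = 1.2 − (-1.3249)/2.2000 = 1.8022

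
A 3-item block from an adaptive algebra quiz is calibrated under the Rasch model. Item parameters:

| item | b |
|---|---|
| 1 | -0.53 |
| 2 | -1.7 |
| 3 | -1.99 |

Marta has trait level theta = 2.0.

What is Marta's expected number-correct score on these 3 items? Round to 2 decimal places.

2.88

P(theta) = 1 / (1 + exp(−(theta − b)))
P_1 = 1/(1+e^{-2.5300}) = 0.9262
P_2 = 1/(1+e^{-3.7000}) = 0.9759
P_3 = 1/(1+e^{-3.9900}) = 0.9818
E[score] = 0.9262 + 0.9759 + 0.9818 = 2.8839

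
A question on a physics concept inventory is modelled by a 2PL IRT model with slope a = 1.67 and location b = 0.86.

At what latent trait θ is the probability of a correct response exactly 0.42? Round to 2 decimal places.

P(θ) = 1 / (1 + exp(−a(θ − b)))
logit = ln(0.4200/0.5800) = -0.3228
θ = b + logit/(a) = 0.86 + (-0.3228)/1.6700 = 0.6667

0.67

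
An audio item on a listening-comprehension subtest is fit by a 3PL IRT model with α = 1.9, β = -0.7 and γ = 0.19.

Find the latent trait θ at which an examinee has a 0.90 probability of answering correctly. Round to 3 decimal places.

0.332

P(θ) = γ + (1 − γ) · 1 / (1 + exp(−α(θ − β)))
Remove guessing floor: (0.90 − 0.19)/(1 − 0.19) = 0.8765
logit = ln(0.8765/0.1235) = 1.9601
θ = β + logit/(α) = -0.7 + 1.9601/1.9000 = 0.3316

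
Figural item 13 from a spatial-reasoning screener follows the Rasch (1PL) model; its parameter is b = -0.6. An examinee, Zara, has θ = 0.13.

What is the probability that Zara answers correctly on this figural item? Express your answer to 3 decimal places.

0.675

P(θ) = 1 / (1 + exp(−(θ − b)))
Exponent: (0.13 − (-0.6)) = 0.7300
1/(1 + e^{-0.7300}) = 0.6748
P = 0.6748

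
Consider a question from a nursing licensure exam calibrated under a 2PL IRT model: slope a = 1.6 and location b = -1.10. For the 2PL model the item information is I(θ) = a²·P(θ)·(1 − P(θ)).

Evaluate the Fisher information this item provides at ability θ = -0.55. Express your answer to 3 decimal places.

P = 1/(1+e^{-0.8800}) = 0.7068
P(1−P) = 0.7068 × 0.2932 = 0.2072
I = a² × P(1−P) = 1.6² × 0.2072 = 0.53049

0.530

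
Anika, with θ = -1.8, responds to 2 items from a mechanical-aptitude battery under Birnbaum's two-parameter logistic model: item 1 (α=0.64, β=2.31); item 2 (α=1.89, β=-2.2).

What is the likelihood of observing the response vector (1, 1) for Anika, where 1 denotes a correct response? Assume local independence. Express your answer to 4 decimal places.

P(θ) = 1 / (1 + exp(−α(θ − β)))
P_1 = 1/(1+e^{2.6304}) = 0.0672
P_2 = 1/(1+e^{-0.7560}) = 0.6805
L = P_1 × P_2 = 0.0672 × 0.6805 = 0.04573

0.0457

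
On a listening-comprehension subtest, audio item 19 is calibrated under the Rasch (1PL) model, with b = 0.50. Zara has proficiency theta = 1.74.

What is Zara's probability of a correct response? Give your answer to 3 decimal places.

P(theta) = 1 / (1 + exp(−(theta − b)))
Exponent: (1.74 − 0.50) = 1.2400
1/(1 + e^{-1.2400}) = 0.7756
P = 0.7756

0.776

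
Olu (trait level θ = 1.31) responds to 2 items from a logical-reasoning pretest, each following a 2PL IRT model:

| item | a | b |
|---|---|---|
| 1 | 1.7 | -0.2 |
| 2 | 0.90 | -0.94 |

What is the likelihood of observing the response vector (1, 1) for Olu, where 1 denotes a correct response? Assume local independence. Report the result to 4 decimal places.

0.8204

P(θ) = 1 / (1 + exp(−a(θ − b)))
P_1 = 1/(1+e^{-2.5670}) = 0.9287
P_2 = 1/(1+e^{-2.0250}) = 0.8834
L = P_1 × P_2 = 0.9287 × 0.8834 = 0.82042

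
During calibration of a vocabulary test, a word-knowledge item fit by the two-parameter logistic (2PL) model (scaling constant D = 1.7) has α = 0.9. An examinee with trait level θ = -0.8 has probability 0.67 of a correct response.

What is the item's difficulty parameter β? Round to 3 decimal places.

P(θ) = 1 / (1 + exp(−D·α(θ − β)))
logit(0.67) = ln(0.67/0.33) = 0.7082
β = θ − logit/(1.7·α) = -0.8 − 0.7082/1.5300 = -1.2629

-1.263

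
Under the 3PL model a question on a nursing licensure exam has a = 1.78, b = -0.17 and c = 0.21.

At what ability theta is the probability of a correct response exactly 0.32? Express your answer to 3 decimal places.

P(theta) = c + (1 − c) · 1 / (1 + exp(−a(theta − b)))
Remove guessing floor: (0.32 − 0.21)/(1 − 0.21) = 0.1392
logit = ln(0.1392/0.8608) = -1.8216
theta = b + logit/(a) = -0.17 + (-1.8216)/1.7800 = -1.1934

-1.193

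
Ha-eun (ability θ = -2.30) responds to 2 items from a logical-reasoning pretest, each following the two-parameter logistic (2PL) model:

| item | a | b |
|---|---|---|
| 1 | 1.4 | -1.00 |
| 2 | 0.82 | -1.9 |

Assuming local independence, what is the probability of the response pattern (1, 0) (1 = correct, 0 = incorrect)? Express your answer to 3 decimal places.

0.081

P(θ) = 1 / (1 + exp(−a(θ − b)))
P_1 = 1/(1+e^{1.8200}) = 0.1394
P_2 = 1/(1+e^{0.3280}) = 0.4187
L = P_1 × (1−P_2) = 0.1394 × 0.5813 = 0.08105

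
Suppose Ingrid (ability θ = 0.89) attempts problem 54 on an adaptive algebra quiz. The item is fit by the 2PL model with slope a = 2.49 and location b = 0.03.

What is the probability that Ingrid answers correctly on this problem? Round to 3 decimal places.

0.895

P(θ) = 1 / (1 + exp(−a(θ − b)))
Exponent: 2.49 × (0.89 − 0.03) = 2.1414
1/(1 + e^{-2.1414}) = 0.8949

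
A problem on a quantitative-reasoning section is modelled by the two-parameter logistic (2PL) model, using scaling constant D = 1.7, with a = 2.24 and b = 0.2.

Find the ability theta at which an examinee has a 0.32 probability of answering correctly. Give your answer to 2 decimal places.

P(theta) = 1 / (1 + exp(−D·a(theta − b)))
logit = ln(0.3200/0.6800) = -0.7538
theta = b + logit/(1.7·a) = 0.2 + (-0.7538)/3.8080 = 0.0021

0.00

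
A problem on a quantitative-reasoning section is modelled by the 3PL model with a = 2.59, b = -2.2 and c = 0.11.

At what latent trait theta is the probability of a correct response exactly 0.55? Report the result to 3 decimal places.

-2.209

P(theta) = c + (1 − c) · 1 / (1 + exp(−a(theta − b)))
Remove guessing floor: (0.55 − 0.11)/(1 − 0.11) = 0.4944
logit = ln(0.4944/0.5056) = -0.0225
theta = b + logit/(a) = -2.2 + (-0.0225)/2.5900 = -2.2087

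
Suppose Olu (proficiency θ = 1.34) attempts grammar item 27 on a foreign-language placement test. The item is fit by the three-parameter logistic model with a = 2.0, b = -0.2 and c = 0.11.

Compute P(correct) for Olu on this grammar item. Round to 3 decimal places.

P(θ) = c + (1 − c) · 1 / (1 + exp(−a(θ − b)))
Exponent: 2.0 × (1.34 − (-0.2)) = 3.0800
1/(1 + e^{-3.0800}) = 0.9561
P = 0.11 + 0.89 × 0.9561 = 0.9609

0.961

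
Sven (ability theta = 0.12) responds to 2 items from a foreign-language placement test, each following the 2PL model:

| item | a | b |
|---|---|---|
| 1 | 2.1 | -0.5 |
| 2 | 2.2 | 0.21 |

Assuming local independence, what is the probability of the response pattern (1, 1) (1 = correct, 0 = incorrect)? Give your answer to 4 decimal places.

0.3543

P(theta) = 1 / (1 + exp(−a(theta − b)))
P_1 = 1/(1+e^{-1.3020}) = 0.7862
P_2 = 1/(1+e^{0.1980}) = 0.4507
L = P_1 × P_2 = 0.7862 × 0.4507 = 0.35430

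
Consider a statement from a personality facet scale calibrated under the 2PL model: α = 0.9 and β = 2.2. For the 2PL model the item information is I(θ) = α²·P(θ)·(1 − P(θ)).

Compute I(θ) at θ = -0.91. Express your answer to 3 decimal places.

0.044

P = 1/(1+e^{2.7990}) = 0.0574
P(1−P) = 0.0574 × 0.9426 = 0.0541
I = α² × P(1−P) = 0.9² × 0.0541 = 0.04381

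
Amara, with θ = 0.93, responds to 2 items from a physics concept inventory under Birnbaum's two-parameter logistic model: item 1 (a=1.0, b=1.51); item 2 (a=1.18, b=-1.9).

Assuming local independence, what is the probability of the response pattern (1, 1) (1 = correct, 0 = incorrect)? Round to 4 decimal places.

0.3466

P(θ) = 1 / (1 + exp(−a(θ − b)))
P_1 = 1/(1+e^{0.5800}) = 0.3589
P_2 = 1/(1+e^{-3.3394}) = 0.9658
L = P_1 × P_2 = 0.3589 × 0.9658 = 0.34664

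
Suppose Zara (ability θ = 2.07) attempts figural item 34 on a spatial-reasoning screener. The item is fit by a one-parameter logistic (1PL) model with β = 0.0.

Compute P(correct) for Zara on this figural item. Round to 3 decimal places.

0.888

P(θ) = 1 / (1 + exp(−(θ − β)))
Exponent: (2.07 − 0.0) = 2.0700
1/(1 + e^{-2.0700}) = 0.8880
P = 0.8880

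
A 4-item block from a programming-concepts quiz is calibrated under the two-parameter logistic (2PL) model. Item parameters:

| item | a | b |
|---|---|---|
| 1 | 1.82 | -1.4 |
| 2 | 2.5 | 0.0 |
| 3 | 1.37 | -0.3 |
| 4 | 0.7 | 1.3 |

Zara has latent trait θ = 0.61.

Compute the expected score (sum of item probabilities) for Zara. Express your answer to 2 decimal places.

P(θ) = 1 / (1 + exp(−a(θ − b)))
P_1 = 1/(1+e^{-3.6582}) = 0.9749
P_2 = 1/(1+e^{-1.5250}) = 0.8213
P_3 = 1/(1+e^{-1.2467}) = 0.7767
P_4 = 1/(1+e^{0.4830}) = 0.3815
E[score] = 0.9749 + 0.8213 + 0.7767 + 0.3815 = 2.9544

2.95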